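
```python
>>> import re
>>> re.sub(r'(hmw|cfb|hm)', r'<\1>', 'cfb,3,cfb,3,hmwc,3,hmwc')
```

The regex engine tests alternatives in the order written; an earlier branch that matches wins even if a later one would match more.
Each match is replaced using the text its own group 1 captured.

'<cfb>,3,<cfb>,3,<hmw>c,3,<hmw>c'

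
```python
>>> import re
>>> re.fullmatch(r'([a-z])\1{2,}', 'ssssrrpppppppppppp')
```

The backreference `\1` re-matches whatever the first group consumed, character for character.
`fullmatch` succeeds only if the pattern covers the string from start to end.
Here the string isn't matched end-to-end, so the call returns None.

None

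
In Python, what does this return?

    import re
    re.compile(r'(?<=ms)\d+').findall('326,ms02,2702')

['02']

The lookaround is zero-width — it requires the adjacent text to match without consuming it, so the asserted text isn't part of the match.
With no groups in the pattern, `findall` gives back each whole match — 1 here.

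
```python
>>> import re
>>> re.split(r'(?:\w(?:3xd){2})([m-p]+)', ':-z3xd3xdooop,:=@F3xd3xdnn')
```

This matches a word character, then the literal '3xd' repeated 2 times (non-capturing group); then one or more of a character in [m-p] (captured).
Matches to split on: at [2:13] → 'z3xd3xdooop'; at [17:26] → 'F3xd3xdnn'.
`re.split` interleaves the captured-group text with the surrounding fragments.

[':-', 'ooop', ',:=@', 'nn', '']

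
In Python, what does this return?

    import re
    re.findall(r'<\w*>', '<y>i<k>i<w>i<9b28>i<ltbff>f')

Matches: at [0:3] → '<y>'; at [4:7] → '<k>'; at [8:11] → '<w>'; at [12:18] → '<9b28>'; at [19:26] → '<ltbff>'.
With no groups in the pattern, `findall` gives back each whole match — 5 here.

['<y>', '<k>', '<w>', '<9b28>', '<ltbff>']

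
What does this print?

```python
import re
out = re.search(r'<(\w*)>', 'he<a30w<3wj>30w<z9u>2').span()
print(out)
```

(7, 12)

`re.search` tries every starting position until one works.
The match spans [7:12] → '<3wj>'.
Captured: group 1 = '3wj'.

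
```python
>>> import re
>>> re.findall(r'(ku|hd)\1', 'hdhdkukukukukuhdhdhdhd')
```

`\1` has to match the exact text group 1 already captured.
Walking the string: at [0:4] match 'hdhd', group 1 = 'hd'; at [4:8] match 'kuku', group 1 = 'ku'; at [8:12] match 'kuku', group 1 = 'ku'; at [14:18] match 'hdhd', group 1 = 'hd'; at [18:22] match 'hdhd', group 1 = 'hd'.
Because there's exactly one group, `findall` drops the full match and keeps group 1 from each hit.

['hd', 'ku', 'ku', 'hd', 'hd']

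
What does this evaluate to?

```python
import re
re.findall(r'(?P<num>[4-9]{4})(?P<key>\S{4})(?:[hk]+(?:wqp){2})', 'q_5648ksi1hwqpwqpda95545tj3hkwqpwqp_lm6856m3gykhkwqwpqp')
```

[('5648', 'ksi1'), ('9554', '5tj3')]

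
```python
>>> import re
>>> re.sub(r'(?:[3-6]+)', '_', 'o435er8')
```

'o_er8'

This matches one or more of a character in [3-6] (non-capturing group).
Matches: at [1:4] → '435'.
`sub` substitutes '_' at each match site.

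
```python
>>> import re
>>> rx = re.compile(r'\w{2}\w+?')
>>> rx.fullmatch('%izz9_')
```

None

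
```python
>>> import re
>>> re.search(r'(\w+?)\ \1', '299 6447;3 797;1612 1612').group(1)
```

'1612'

The match spans [15:24] → '1612 1612'.
Captured: group 1 = '1612'.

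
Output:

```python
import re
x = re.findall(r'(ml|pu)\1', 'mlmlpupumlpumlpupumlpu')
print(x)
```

`\1` is not a pattern — it's the concrete string captured by group 1, re-applied verbatim.
Scanning left to right: at [0:4] match 'mlml', group 1 = 'ml'; at [4:8] match 'pupu', group 1 = 'pu'; at [14:18] match 'pupu', group 1 = 'pu'.
`findall` collects group 1 from each match (3 total).

['ml', 'pu', 'pu']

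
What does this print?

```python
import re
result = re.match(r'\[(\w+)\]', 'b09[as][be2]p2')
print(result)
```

None

With `match`, the pattern is implicitly anchored at the beginning.
Here the pattern fails at index 0, so the call returns None.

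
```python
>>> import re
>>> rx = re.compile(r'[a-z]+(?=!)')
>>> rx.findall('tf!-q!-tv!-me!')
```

['tf', 'q', 'tv', 'me']

Because the assertion is zero-width, the text it checks is not consumed and won't appear in the result.
Walking the string: at [0:2] → 'tf'; at [4:5] → 'q'; at [7:9] → 'tv'; at [11:13] → 'me'.
`findall` yields the raw match text (4 of them) because the pattern has no groups.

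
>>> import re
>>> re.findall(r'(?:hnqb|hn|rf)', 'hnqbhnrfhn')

['hnqb', 'hn', 'rf', 'hn']

`|` is ordered: at each position the engine commits to the first alternative that works.
Matches: at [0:4] → 'hnqb'; at [4:6] → 'hn'; at [6:8] → 'rf'; at [8:10] → 'hn'.
`findall` yields the raw match text (4 of them) because the pattern has no groups.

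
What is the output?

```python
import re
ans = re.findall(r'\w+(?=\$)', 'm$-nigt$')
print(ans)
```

['m', 'nigt']

The lookaround is zero-width — it requires the adjacent text to match without consuming it, so the asserted text isn't part of the match.
No capturing groups, so `findall` returns the 2 full match strings.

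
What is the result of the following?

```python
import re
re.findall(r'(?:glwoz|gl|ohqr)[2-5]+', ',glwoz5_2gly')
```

['glwoz5']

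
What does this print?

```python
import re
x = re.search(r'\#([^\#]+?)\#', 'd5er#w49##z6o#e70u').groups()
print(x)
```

('w49',)

`re.search` tries every starting position until one works.
The match spans [4:9] → '#w49#'.
Captured: group 1 = 'w49'.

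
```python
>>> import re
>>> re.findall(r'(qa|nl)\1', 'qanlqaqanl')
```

['qa']

The backreference `\1` re-matches whatever the first group consumed, character for character.
Because there's exactly one group, `findall` drops the full match and keeps group 1 from the one hit.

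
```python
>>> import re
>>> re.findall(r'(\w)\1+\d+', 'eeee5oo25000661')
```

The backreference `\1` re-matches whatever the first group consumed, character for character.
Scanning left to right: at [0:5] match 'eeee5', group 1 = 'e'; at [5:15] match 'oo25000661', group 1 = 'o'.
`findall` collects group 1 from each match (2 total).

['e', 'o']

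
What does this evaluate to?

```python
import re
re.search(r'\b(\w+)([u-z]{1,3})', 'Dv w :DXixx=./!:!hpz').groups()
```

The match spans [0:2] → 'Dv'.
Captured: group 1 = 'D', group 2 = 'v'.

('D', 'v')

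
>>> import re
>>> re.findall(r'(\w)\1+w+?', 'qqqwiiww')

`\1` is not a pattern — it's the concrete string captured by group 1, re-applied verbatim.
Matches: at [0:4] match 'qqqw', group 1 = 'q'; at [4:7] match 'iiw', group 1 = 'i'.
With a single group, `findall` returns only what that group captured — 2 items.

['q', 'i']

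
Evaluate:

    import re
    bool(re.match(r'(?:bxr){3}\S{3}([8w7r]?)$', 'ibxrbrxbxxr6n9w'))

This matches the literal 'bxr' repeated 3 times, then exactly 3 of a non-whitespace character; then optionally one of [8w7r] (captured); then anchored at the end.
With `match`, the pattern is implicitly anchored at the beginning.
Here the string doesn't start with a match, so the call returns None, and `bool(None)` is False.

False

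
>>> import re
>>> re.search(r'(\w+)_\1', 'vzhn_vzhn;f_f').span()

The backreference `\1` re-matches whatever the first group consumed, character for character.
`search` walks the string left to right and returns the first match it finds.
The match spans [0:9] → 'vzhn_vzhn'.
Captured: group 1 = 'vzhn'.

(0, 9)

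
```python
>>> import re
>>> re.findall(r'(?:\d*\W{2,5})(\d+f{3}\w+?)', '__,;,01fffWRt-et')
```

['01fffW']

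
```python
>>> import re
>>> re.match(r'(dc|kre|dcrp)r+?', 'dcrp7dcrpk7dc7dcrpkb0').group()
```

With `match`, the pattern is implicitly anchored at the beginning.
The match spans [0:3] → 'dcr'.
Captured: group 1 = 'dc'.

'dcr'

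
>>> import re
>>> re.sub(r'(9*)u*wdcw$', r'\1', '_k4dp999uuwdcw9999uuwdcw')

'_k4dp999uuwdcw9999'

Pattern: zero or more of a literal '9' (captured); then zero or more of the literal 'u', then the literal 'w', then the literal 'dcw'; then anchored at the end.
Matches: at [14:24] → '9999uuwdcw'.
The replacement refers to a captured group, so each match is rewritten using its own captured text.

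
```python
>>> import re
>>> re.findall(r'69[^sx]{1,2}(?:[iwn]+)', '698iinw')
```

This matches the literal '69', then 1 to 2 of any character except [sx]; then one or more of one of [iwn] (non-capturing group).
Matches: at [0:7] → '698iinw'.
`findall` yields the raw match text (1 of them) because the pattern has no groups.

['698iinw']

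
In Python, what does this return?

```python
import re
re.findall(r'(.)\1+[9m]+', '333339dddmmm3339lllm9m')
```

['3', 'd', '3', 'l']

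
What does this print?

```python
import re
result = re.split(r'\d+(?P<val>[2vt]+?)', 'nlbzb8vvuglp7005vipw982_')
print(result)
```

['nlbzb', 'v', 'vuglp', 'v', 'ipw', '2', '_']

The pattern matches one or more of a digit; then one or more of one of [2vt] (lazy) (captured as 'val').
The `?` after the quantifier makes it lazy — it takes as little as possible before letting the rest of the pattern try.
Matches to split on: at [5:7] → '8v'; at [12:17] → '7005v'; at [20:23] → '982'.
`re.split` interleaves the captured-group text with the surrounding fragments.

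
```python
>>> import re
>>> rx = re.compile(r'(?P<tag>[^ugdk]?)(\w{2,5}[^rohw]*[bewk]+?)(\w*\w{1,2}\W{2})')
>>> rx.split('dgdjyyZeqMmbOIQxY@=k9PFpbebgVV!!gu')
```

Pattern: optionally any character except [ugdk] (captured as 'tag'); then 2 to 5 of a word character, then zero or more of any character except [rohw], then one or more of one of [bewk] (lazy) (captured); then zero or more of a word character, then 1 to 2 of a word character, then exactly 2 of a non-word character (captured).
Matches to split on: at [0:32] → 'dgdjyyZeqMmbOIQxY@=k9PFpbebgVV!!'.
With a capturing group present, the delimiter's captured portion is kept in the result list.

['', '', 'dgdjyyZeqMmbOIQxY@=k9PFpbeb', 'gVV!!', 'gu']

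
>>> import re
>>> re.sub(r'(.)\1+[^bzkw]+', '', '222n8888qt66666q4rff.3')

The backreference `\1` re-matches whatever the first group consumed, character for character.
Matches: at [0:22] → '222n8888qt66666q4rff.3'.
Each match is replaced by ''.

''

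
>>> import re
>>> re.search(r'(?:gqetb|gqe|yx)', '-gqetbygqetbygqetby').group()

The regex engine tests alternatives in the order written; an earlier branch that matches wins even if a later one would match more.
`re.search` tries every starting position until one works.
The match spans [1:6] → 'gqetb'.

'gqetb'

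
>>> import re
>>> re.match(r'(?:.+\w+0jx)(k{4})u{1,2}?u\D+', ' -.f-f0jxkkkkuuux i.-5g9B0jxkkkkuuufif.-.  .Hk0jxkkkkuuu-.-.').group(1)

'kkkk'

Pattern: one or more of any character, then one or more of a word character, then the literal '0jx' (non-capturing group); then exactly 4 of a literal 'k' (captured); then 1 to 2 of the literal 'u' (lazy), then the literal 'u', then one or more of a non-digit.
`re.match` won't scan ahead — the pattern has to work from the very first character.
The match spans [0:60] → ' -.f-f0jxkkkkuuux i.-5g9B0jxkkkkuuufif.-.  .Hk0jxkkkkuuu-.-.'.
Captured: group 1 = 'kkkk'.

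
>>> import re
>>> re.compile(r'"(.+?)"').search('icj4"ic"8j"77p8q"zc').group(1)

'ic'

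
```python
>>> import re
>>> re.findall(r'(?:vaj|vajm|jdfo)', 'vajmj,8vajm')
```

Alternation isn't longest-match — the leftmost alternative that fits at this position is chosen.
Matches: at [0:3] → 'vaj'; at [7:10] → 'vaj'.
With no groups in the pattern, `findall` gives back each whole match — 2 here.

['vaj', 'vaj']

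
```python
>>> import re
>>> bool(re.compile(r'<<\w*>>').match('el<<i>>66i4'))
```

False

With `match`, the pattern is implicitly anchored at the beginning.
Here the string doesn't start with a match, so the call returns None, and `bool(None)` is False.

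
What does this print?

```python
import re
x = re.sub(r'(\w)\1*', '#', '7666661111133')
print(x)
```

`\1` has to match the exact text group 1 already captured.
Matches: at [0:1] → '7'; at [1:6] → '66666'; at [6:11] → '11111'; at [11:13] → '33'.
`sub` substitutes '#' at each match site.

####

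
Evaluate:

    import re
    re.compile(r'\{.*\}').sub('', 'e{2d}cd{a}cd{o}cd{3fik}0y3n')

'e0y3n'

Matches: at [1:23] → '{2d}cd{a}cd{o}cd{3fik}'.
`sub` substitutes '' at each match site.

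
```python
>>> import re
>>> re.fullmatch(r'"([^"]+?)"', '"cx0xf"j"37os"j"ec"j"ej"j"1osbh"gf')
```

`fullmatch` succeeds only if the pattern covers the string from start to end.
Here the pattern can't cover the whole string, so the call returns None.

None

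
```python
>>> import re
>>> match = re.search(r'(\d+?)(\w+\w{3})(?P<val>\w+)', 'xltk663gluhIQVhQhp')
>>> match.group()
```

'663gluhIQVhQhp'

The pattern matches one or more of a digit (lazy) (captured); then one or more of a word character, then exactly 3 of a word character (captured); then one or more of a word character (captured as 'val').
Unlike `match`, `search` isn't anchored — it looks for the pattern anywhere in the string.
The match spans [4:18] → '663gluhIQVhQhp'.
Captured: group 1 = '6', group 2 = '63gluhIQVhQh', group 3 = 'p'.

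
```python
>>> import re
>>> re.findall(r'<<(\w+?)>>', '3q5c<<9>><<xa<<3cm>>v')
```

Because there's exactly one group, `findall` drops the full match and keeps group 1 from each hit.

['9', '3cm']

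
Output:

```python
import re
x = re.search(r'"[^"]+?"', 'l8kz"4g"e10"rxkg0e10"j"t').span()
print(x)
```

(4, 8)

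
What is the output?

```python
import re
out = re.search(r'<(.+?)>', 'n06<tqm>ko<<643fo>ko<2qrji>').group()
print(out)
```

<tqm>

With the lazy modifier that quantifier settles for the fewest repetitions that let the rest of the pattern succeed (the atoms after it are unaffected and can still be greedy).
`re.search` tries every starting position until one works.
The match spans [3:8] → '<tqm>'.
Captured: group 1 = 'tqm'.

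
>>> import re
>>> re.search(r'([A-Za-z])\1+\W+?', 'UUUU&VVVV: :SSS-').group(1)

`\1` is not a pattern — it's the concrete string captured by group 1, re-applied verbatim.
`re.search` tries every starting position until one works.
The match spans [0:5] → 'UUUU&'.
Captured: group 1 = 'U'.

'U'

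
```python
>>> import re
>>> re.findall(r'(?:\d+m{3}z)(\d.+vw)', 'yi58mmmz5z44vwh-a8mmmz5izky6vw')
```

The pattern matches one or more of a digit, then exactly 3 of the literal 'm', then the literal 'z' (non-capturing group); then a digit, then one or more of any character, then the literal 'vw' (captured).
One capturing group, so `findall` returns just the captured substring from the one match — 1 in all.

['5z44vwh-a8mmmz5izky6vw']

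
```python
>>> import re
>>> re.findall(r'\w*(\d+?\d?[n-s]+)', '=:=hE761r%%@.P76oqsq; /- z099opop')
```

This matches zero or more of a word character; then one or more of a digit (lazy), then optionally a digit, then one or more of a character in [n-s] (captured).
Scanning left to right: at [3:9] match 'hE761r', group 1 = '1r'; at [13:20] match 'P76oqsq', group 1 = '6oqsq'; at [25:33] match 'z099opop', group 1 = '9opop'.
Because there's exactly one group, `findall` drops the full match and keeps group 1 from each hit.

['1r', '6oqsq', '9opop']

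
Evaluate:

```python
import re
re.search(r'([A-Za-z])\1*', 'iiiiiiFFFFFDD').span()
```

`\1` is not a pattern — it's the concrete string captured by group 1, re-applied verbatim.
`search` walks the string left to right and returns the first match it finds.
The match spans [0:6] → 'iiiiii'.
Captured: group 1 = 'i'.

(0, 6)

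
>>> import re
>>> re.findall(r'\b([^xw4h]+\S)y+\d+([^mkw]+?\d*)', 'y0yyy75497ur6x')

[('y0yy', 'u')]

The pattern matches a word boundary (`\b`, zero-width); then one or more of any character except [xw4h], then a non-whitespace character (captured); then one or more of the literal 'y', then one or more of a digit; then one or more of any character except [mkw] (lazy), then zero or more of a digit (captured).
Because the quantifier is non-greedy, it stops expanding at the earliest point where the rest of the pattern can succeed.
Walking the string: at [0:11] match 'y0yyy75497u', groups = ('y0yy', 'u').
With 2 capturing groups, `findall` returns a 2-tuple per match.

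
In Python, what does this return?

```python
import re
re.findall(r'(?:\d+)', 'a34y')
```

['34']

The pattern matches one or more of a digit (non-capturing group).
Walking the string: at [1:3] → '34'.
Since nothing is captured, `findall` lists the 1 matched substring directly.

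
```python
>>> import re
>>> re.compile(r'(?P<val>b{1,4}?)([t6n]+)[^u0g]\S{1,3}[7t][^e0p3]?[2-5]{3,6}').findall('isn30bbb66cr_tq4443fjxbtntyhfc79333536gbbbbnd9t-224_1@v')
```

2 groups means each result is a tuple of 2 captured strings — 3 here.

[('bbb', '66'), ('b', 'tnt'), ('bbbb', 'n')]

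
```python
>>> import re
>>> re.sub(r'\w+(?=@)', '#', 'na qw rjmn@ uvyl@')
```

Lookahead/lookbehind check context without consuming it, so the matched span excludes the asserted characters.
Every occurrence is swapped for '#'.

'na qw #@ #@'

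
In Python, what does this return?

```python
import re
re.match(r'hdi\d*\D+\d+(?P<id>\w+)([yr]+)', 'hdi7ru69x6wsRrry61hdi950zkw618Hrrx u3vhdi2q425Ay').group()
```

'hdi7ru69x6wsRrry61hdi950zkw618Hrr'

`re.match` won't scan ahead — the pattern has to work from the very first character.
The match spans [0:33] → 'hdi7ru69x6wsRrry61hdi950zkw618Hrr'.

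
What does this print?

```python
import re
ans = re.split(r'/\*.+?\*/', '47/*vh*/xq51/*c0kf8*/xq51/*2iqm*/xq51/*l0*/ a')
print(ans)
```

A non-greedy quantifier consumes as few characters as it can — just enough that the remainder of the pattern still matches from where it stops; whatever follows it matches normally.
`split` removes every match and returns the 5 fragments in between.

['47', 'xq51', 'xq51', 'xq51', ' a']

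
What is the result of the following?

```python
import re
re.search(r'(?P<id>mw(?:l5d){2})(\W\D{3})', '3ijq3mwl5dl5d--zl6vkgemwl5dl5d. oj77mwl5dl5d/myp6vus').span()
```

Pattern: the literal 'mw', then the literal 'l5d' repeated 2 times (captured as 'id'); then a non-word character, then exactly 3 of a non-digit (captured).
`search` walks the string left to right and returns the first match it finds.
The match spans [5:17] → 'mwl5dl5d--zl'.
Captured: group 1 = 'mwl5dl5d', group 2 = '--zl'.

(5, 17)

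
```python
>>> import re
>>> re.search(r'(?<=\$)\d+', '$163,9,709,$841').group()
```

The `(?=…)`/`(?<=…)` assertion just peeks at neighbouring text; it doesn't advance the match position.
`re.search` scans for the first position where the pattern succeeds.
The match spans [1:4] → '163'.

'163'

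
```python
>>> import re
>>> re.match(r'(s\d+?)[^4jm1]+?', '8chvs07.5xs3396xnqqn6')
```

None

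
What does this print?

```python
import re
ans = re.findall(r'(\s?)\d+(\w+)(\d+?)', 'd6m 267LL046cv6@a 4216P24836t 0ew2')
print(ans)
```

[(' ', 'LL046cv', '6'), (' ', 'P2483', '6'), (' ', 'ew', '2')]

The pattern matches optionally whitespace (captured); then one or more of a digit; then one or more of a word character (captured); then one or more of a digit (lazy) (captured).
Scanning left to right: at [3:15] match ' 267LL046cv6', groups = (' ', 'LL046cv', '6'); at [17:28] match ' 4216P24836', groups = (' ', 'P2483', '6'); at [29:34] match ' 0ew2', groups = (' ', 'ew', '2').
`findall` packs the 3 group values into a tuple for every match.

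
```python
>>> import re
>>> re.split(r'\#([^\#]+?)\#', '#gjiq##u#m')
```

Matches to split on: at [0:6] → '#gjiq#'; at [6:9] → '#u#'.
Because the pattern has a capturing group, `split` also inserts each captured text between the pieces.

['', 'gjiq', '', 'u', 'm']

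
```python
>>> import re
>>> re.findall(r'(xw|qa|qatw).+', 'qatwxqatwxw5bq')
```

Alternation isn't longest-match — the leftmost alternative that fits at this position is chosen.
One capturing group, so `findall` returns just the captured substring from the one match — 1 in all.

['qa']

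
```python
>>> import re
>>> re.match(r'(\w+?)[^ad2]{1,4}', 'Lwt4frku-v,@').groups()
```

('L',)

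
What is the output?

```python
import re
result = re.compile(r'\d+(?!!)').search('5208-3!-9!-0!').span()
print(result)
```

The negative lookaround is zero-width — it rules out positions where the adjacent text would match, without consuming anything.
`re.search` scans for the first position where the pattern succeeds.
The match spans [0:4] → '5208'.

(0, 4)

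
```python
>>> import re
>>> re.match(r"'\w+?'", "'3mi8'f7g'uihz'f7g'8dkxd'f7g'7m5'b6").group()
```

"'3mi8'"

With `match`, the pattern is implicitly anchored at the beginning.
The match spans [0:6] → "'3mi8'".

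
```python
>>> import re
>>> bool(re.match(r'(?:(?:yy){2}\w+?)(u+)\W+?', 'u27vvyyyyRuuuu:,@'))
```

False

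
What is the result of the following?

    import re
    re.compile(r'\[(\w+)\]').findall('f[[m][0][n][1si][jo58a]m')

['m', '0', 'n', '1si', 'jo58a']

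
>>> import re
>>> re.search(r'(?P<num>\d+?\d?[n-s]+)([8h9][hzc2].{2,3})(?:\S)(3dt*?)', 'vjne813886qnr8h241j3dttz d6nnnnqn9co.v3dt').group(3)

'3d'

The match spans [4:21] → '813886qnr8h241j3d'.
Captured: group 1 = '813886qnr', group 2 = '8h241', group 3 = '3d'.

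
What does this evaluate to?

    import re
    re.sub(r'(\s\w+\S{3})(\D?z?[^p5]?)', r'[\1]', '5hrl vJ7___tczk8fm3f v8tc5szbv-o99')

'5hrl[ vJ7___tczk8fm3f]8tc5szbv-o99'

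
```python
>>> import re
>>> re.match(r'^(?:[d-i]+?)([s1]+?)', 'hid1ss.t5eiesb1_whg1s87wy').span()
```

The pattern matches anchored at the start of the string; then one or more of a character in [d-i] (lazy) (non-capturing group); then one or more of one of [s1] (lazy) (captured).
With `match`, the pattern is implicitly anchored at the beginning.
The match spans [0:4] → 'hid1'.
Captured: group 1 = '1'.

(0, 4)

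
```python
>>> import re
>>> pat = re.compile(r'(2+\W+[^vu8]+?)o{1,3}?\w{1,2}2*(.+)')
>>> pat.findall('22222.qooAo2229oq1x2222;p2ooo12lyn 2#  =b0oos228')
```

This matches one or more of the literal '2', then one or more of a non-word character, then one or more of any character except [vu8] (lazy) (captured); then 1 to 3 of the literal 'o' (lazy), then 1 to 2 of a word character, then zero or more of the literal '2'; then one or more of any character (captured).
Because the quantifier is non-greedy, it stops expanding at the earliest point where the rest of the pattern can succeed.
Matches: at [0:48] match '22222.qooAo2229oq1x2222;p2ooo12lyn 2#  =b0oos228', groups = ('22222.q', 'o2229oq1x2222;p2ooo12lyn 2#  =b0oos228').
With 2 capturing groups, `findall` returns a 2-tuple per match.

[('22222.q', 'o2229oq1x2222;p2ooo12lyn 2#  =b0oos228')]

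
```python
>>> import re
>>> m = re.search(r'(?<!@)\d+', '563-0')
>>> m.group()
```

'563'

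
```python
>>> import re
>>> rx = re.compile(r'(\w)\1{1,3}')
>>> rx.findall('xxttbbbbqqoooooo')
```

The backreference `\1` re-matches whatever the first group consumed, character for character.
Walking the string: at [0:2] match 'xx', group 1 = 'x'; at [2:4] match 'tt', group 1 = 't'; at [4:8] match 'bbbb', group 1 = 'b'; at [8:10] match 'qq', group 1 = 'q'; at [10:14] match 'oooo', group 1 = 'o'; ….
One capturing group, so `findall` returns just the captured substring from each match — 6 in all.

['x', 't', 'b', 'q', 'o', 'o']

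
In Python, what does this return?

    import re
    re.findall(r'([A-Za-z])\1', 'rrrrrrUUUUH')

The backreference `\1` re-matches whatever the first group consumed, character for character.
Matches: at [0:2] match 'rr', group 1 = 'r'; at [2:4] match 'rr', group 1 = 'r'; at [4:6] match 'rr', group 1 = 'r'; at [6:8] match 'UU', group 1 = 'U'; at [8:10] match 'UU', group 1 = 'U'.
One capturing group, so `findall` returns just the captured substring from each match — 5 in all.

['r', 'r', 'r', 'U', 'U']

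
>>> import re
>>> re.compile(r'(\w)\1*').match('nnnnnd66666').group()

'nnnnn'

`match` is anchored at position 0; if the pattern doesn't fit there, it returns None.
The match spans [0:5] → 'nnnnn'.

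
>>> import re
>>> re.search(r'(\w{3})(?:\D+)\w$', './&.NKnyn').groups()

The match spans [4:9] → 'NKnyn'.
Captured: group 1 = 'NKn'.

('NKn',)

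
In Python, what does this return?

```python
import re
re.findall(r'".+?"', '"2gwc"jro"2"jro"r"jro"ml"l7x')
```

['"2gwc"', '"2"', '"r"', '"ml"']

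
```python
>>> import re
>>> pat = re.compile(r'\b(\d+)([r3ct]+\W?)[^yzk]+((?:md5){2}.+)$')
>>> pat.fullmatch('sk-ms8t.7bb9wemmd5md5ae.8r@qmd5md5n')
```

None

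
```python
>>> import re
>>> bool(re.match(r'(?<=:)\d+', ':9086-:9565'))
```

The positive lookaround only admits positions where the adjacent text matches; those characters stay outside the span.
`re.match` only tries the pattern at the start of the string.
Here the pattern fails at index 0, so the call returns None, and `bool(None)` is False.

False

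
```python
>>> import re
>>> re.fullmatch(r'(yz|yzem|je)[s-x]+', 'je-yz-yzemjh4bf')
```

None

`re.fullmatch` is like wrapping the pattern in `^…$` (in single-line mode).
Here there's no way to consume every character, so the call returns None.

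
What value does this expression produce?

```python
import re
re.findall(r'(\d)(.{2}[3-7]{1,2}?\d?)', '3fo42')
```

Pattern: a digit (captured); then exactly 2 of any character, then 1 to 2 of a character in [3-7] (lazy), then optionally a digit (captured).
Scanning left to right: at [0:5] match '3fo42', groups = ('3', 'fo42').
`findall` packs the 2 group values into a tuple for every match.

[('3', 'fo42')]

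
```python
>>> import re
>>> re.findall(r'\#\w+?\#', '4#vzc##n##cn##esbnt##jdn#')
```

No capturing groups, so `findall` returns the 5 full match strings.

['#vzc#', '#n#', '#cn#', '#esbnt#', '#jdn#']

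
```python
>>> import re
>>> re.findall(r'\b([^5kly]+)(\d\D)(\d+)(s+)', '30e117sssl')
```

`findall` packs the 4 group values into a tuple for every match.

[('3', '0e', '117', 'sss')]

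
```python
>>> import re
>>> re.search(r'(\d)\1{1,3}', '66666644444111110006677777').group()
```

'6666'

`\1` is not a pattern — it's the concrete string captured by group 1, re-applied verbatim.
`re.search` scans for the first position where the pattern succeeds.
The match spans [0:4] → '6666'.
Captured: group 1 = '6'.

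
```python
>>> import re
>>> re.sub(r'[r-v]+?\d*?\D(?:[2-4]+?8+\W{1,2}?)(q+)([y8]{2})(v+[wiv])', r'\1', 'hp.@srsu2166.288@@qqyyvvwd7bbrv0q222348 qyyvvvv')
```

'hp.@qqd7bbq'

The pattern matches one or more of a character in [r-v] (lazy), then zero or more of a digit (lazy), then a non-digit; then one or more of a character in [2-4] (lazy), then one or more of a literal '8', then 1 to 2 of a non-word character (lazy) (non-capturing group); then one or more of a literal 'q' (captured); then exactly 2 of one of [y8] (captured); then one or more of a literal 'v', then one of [wiv] (captured).
Matches: at [4:25] → 'srsu2166.288@@qqyyvvw'; at [29:47] → 'rv0q222348 qyyvvvv'.
Each match is replaced using the text its own group 1 captured.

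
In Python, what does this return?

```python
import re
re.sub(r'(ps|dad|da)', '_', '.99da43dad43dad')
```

'.99_43_43_'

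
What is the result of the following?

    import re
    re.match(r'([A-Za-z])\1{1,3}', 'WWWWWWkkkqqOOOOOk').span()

(0, 4)

`re.match` only tries the pattern at the start of the string.
The match spans [0:4] → 'WWWW'.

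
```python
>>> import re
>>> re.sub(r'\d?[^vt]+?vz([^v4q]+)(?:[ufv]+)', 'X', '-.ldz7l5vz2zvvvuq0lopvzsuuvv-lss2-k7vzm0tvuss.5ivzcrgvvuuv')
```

The pattern matches optionally a digit, then one or more of any character except [vt] (lazy), then the literal 'vz'; then one or more of any character except [v4q] (captured); then one or more of one of [ufv] (non-capturing group).
Matches: at [0:16] → '-.ldz7l5vz2zvvvu'; at [16:28] → 'q0lopvzsuuvv'; at [28:43] → '-lss2-k7vzm0tvu'; at [43:58] → 'ss.5ivzcrgvvuuv'.
Each match is replaced by 'X'.

'XXXX'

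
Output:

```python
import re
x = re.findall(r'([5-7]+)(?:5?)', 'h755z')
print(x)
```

Pattern: one or more of a character in [5-7] (captured); then optionally a literal '5' (non-capturing group).
Walking the string: at [1:4] match '755', group 1 = '755'.
One capturing group, so `findall` returns just the captured substring from the one match — 1 in all.

['755']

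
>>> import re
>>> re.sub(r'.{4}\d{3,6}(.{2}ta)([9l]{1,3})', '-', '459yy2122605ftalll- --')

'4-- --'

`sub` substitutes '-' at each match site.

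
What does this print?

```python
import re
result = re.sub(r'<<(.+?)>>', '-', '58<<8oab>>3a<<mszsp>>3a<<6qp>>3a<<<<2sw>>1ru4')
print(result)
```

Matches: at [2:10] → '<<8oab>>'; at [12:21] → '<<mszsp>>'; at [23:30] → '<<6qp>>'; at [32:41] → '<<<<2sw>>'.
Every occurrence is swapped for '-'.

58-3a-3a-3a-1ru4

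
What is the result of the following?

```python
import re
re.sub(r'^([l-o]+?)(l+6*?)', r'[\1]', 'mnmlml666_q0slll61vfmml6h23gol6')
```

'[mnm]ml666_q0slll61vfmml6h23gol6'

Because the quantifier is non-greedy, it stops expanding at the earliest point where the rest of the pattern can succeed.
The replacement refers to a captured group, so each match is rewritten using its own captured text.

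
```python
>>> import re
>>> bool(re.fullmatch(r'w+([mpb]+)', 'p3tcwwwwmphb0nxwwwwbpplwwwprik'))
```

False

This matches one or more of a literal 'w'; then one or more of one of [mpb] (captured).
For `fullmatch`, every character of the input must be accounted for by the pattern.
Here the string isn't matched end-to-end, so the call returns None, and `bool(None)` is False.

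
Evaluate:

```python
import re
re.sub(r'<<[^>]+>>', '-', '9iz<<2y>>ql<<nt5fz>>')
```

Every occurrence is swapped for '-'.

'9iz-ql-'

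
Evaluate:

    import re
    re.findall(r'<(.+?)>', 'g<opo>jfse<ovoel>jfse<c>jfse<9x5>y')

['opo', 'ovoel', 'c', '9x5']

Because the quantifier is non-greedy, it stops expanding at the earliest point where the rest of the pattern can succeed.
With a single group, `findall` returns only what that group captured — 4 items.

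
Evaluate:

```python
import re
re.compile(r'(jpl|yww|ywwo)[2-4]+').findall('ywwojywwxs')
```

[]

With a single group, `findall` returns only what that group captured — 0 items.
Nothing in the string satisfies the pattern, so the list is empty.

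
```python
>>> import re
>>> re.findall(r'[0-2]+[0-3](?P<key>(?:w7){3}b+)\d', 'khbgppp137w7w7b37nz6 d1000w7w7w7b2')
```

['w7w7w7b']

The pattern matches one or more of a character in [0-2]; then a character in [0-3]; then the literal 'w7' repeated 3 times, then one or more of the literal 'b' (captured as 'key'); then a digit.
Walking the string: at [22:34] match '1000w7w7w7b2', group 1 = 'w7w7w7b'.
Because there's exactly one group, `findall` drops the full match and keeps group 1 from the one hit.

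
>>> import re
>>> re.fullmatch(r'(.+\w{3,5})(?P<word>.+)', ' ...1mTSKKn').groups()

Pattern: one or more of any character, then 3 to 5 of a word character (captured); then one or more of any character (captured as 'word').
`fullmatch` succeeds only if the pattern covers the string from start to end.
The match spans [0:11] → ' ...1mTSKKn'.
Captured: group 1 = ' ...1mTSKK', group 2 = 'n'.

(' ...1mTSKK', 'n')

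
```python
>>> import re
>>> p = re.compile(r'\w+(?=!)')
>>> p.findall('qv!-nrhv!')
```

['qv', 'nrhv']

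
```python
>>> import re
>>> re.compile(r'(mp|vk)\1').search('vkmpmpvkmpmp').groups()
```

('mp',)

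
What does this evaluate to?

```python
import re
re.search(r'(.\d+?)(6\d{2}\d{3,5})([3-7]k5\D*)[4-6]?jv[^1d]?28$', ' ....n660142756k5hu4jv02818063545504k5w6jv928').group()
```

Pattern: any character, then one or more of a digit (lazy) (captured); then a literal '6', then exactly 2 of a digit, then 3 to 5 of a digit (captured); then a character in [3-7], then the literal 'k5', then zero or more of a non-digit (captured); then optionally a character in [4-6], then the literal 'jv'; then optionally any character except [1d], then the literal '28'; then anchored at the end.
Unlike `match`, `search` isn't anchored — it looks for the pattern anywhere in the string.
The match spans [21:45] → 'v02818063545504k5w6jv928'.
Captured: group 1 = 'v028180', group 2 = '6354550', group 3 = '4k5w'.

'v02818063545504k5w6jv928'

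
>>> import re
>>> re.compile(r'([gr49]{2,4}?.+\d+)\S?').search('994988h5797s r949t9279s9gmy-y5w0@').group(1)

'994988h5797s r949t9279s9gmy-y5w0'

Pattern: 2 to 4 of one of [gr49] (lazy), then one or more of any character, then one or more of a digit (captured); then optionally a non-whitespace character.
Unlike `match`, `search` isn't anchored — it looks for the pattern anywhere in the string.
The match spans [0:33] → '994988h5797s r949t9279s9gmy-y5w0@'.
Captured: group 1 = '994988h5797s r949t9279s9gmy-y5w0'.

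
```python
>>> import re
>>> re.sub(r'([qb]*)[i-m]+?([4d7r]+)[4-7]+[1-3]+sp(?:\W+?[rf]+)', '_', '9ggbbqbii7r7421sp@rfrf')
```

'9gg_'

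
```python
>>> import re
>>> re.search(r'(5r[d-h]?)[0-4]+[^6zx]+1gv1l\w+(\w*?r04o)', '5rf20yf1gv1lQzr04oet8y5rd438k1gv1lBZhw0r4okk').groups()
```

Pattern: the literal '5r', then optionally a character in [d-h] (captured); then one or more of a character in [0-4], then one or more of any character except [6zx]; then the literal '1g', then the literal 'v1l', then one or more of a word character; then zero or more of a word character (lazy), then a literal 'r', then the literal '04o' (captured).
`re.search` tries every starting position until one works.
The match spans [0:18] → '5rf20yf1gv1lQzr04o'.
Captured: group 1 = '5rf', group 2 = 'r04o'.

('5rf', 'r04o')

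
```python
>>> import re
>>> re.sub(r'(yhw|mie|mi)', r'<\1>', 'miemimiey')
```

'<mie><mi><mie>y'

The regex engine tests alternatives in the order written; an earlier branch that matches wins even if a later one would match more.
Matches: at [0:3] → 'mie'; at [3:5] → 'mi'; at [5:8] → 'mie'.
The replacement refers to a captured group, so each match is rewritten using its own captured text.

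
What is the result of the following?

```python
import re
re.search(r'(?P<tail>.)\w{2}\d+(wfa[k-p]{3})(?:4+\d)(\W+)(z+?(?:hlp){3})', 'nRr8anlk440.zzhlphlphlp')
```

This matches any character (captured as 'tail'); then exactly 2 of a word character, then one or more of a digit; then the literal 'wfa', then exactly 3 of a character in [k-p] (captured); then one or more of a literal '4', then a digit (non-capturing group); then one or more of a non-word character (captured); then one or more of the literal 'z' (lazy), then the literal 'hlp' repeated 3 times (captured).
`re.search` tries every starting position until one works.
Here no position works, so the call returns None.

None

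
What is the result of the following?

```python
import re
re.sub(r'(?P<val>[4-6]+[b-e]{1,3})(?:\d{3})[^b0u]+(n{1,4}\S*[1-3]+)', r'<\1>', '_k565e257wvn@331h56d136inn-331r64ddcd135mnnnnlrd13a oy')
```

'_k<565e>a oy'

The pattern matches one or more of a character in [4-6], then 1 to 3 of a character in [b-e] (captured as 'val'); then exactly 3 of a digit (non-capturing group); then one or more of any character except [b0u]; then 1 to 4 of the literal 'n', then zero or more of a non-whitespace character, then one or more of a character in [1-3] (captured).
The replacement refers to a captured group, so each match is rewritten using its own captured text.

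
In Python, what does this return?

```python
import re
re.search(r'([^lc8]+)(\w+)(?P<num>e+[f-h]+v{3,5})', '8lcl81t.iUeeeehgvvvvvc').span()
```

This matches one or more of any character except [lc8] (captured); then one or more of a word character (captured); then one or more of the literal 'e', then one or more of a character in [f-h], then 3 to 5 of a literal 'v' (captured as 'num').
`re.search` tries every starting position until one works.
The match spans [5:21] → '1t.iUeeeehgvvvvv'.
Captured: group 1 = '1t.iUee', group 2 = 'e', group 3 = 'ehgvvvvv'.

(5, 21)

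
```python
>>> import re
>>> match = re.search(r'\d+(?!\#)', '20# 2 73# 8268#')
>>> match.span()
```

(0, 1)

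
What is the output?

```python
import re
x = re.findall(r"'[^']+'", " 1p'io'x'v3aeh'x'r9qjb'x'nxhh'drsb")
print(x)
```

With no groups in the pattern, `findall` gives back each whole match — 4 here.

["'io'", "'v3aeh'", "'r9qjb'", "'nxhh'"]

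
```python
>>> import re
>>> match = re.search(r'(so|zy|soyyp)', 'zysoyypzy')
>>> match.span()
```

`re.search` scans for the first position where the pattern succeeds.
The match spans [0:2] → 'zy'.
Captured: group 1 = 'zy'.

(0, 2)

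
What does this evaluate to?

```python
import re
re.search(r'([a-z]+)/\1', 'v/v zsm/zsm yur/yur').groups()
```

('v',)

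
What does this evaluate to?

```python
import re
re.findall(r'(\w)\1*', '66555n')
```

`\1` is not a pattern — it's the concrete string captured by group 1, re-applied verbatim.
Matches: at [0:2] match '66', group 1 = '6'; at [2:5] match '555', group 1 = '5'; at [5:6] match 'n', group 1 = 'n'.
`findall` collects group 1 from each match (3 total).

['6', '5', 'n']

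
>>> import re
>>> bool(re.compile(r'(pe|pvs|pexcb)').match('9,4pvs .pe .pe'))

False

`re.match` won't scan ahead — the pattern has to work from the very first character.
Here the pattern fails at index 0, so the call returns None, and `bool(None)` is False.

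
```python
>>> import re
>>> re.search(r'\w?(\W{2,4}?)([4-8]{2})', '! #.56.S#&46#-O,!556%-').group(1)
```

'! #.'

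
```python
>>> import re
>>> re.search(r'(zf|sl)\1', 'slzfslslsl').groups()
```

('sl',)

The match spans [4:8] → 'slsl'.
Captured: group 1 = 'sl'.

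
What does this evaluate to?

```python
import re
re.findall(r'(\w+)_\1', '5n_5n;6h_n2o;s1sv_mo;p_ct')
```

['5n']

A backreference is literal: `\1` must see the identical characters the first group matched.
Matches: at [0:5] match '5n_5n', group 1 = '5n'.
With a single group, `findall` returns only what that group captured — 1 item.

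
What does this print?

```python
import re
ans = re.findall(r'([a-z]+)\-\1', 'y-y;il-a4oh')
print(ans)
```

['y']

After group 1 captures some text, `\1` only succeeds where that same text appears again.
Matches: at [0:3] match 'y-y', group 1 = 'y'.
Because there's exactly one group, `findall` drops the full match and keeps group 1 from the one hit.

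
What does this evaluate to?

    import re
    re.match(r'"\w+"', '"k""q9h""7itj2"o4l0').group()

`re.match` only tries the pattern at the start of the string.
The match spans [0:3] → '"k"'.

'"k"'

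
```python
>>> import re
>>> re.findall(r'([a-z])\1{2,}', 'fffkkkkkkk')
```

['f', 'k']

A backreference is literal: `\1` must see the identical characters the first group matched.
With a single group, `findall` returns only what that group captured — 2 items.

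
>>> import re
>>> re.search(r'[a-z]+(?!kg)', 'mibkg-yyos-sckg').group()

The negative lookahead/lookbehind blocks any match where the forbidden context is present.
Unlike `match`, `search` isn't anchored — it looks for the pattern anywhere in the string.
The match spans [0:5] → 'mibkg'.

'mibkg'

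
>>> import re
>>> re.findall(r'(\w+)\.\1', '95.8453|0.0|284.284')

['0', '284']

A backreference is literal: `\1` must see the identical characters the first group matched.
Scanning left to right: at [8:11] match '0.0', group 1 = '0'; at [12:19] match '284.284', group 1 = '284'.
One capturing group, so `findall` returns just the captured substring from each match — 2 in all.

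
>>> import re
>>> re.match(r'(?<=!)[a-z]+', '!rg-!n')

None

`re.match` only tries the pattern at the start of the string.
Here the pattern fails at index 0, so the call returns None.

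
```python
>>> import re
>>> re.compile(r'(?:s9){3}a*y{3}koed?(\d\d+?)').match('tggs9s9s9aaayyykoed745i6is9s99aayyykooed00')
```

This matches the literal 's9' repeated 3 times, then zero or more of the literal 'a'; then exactly 3 of the literal 'y', then the literal 'koe', then optionally a literal 'd'; then a digit, then one or more of a digit (lazy) (captured).
`re.match` won't scan ahead — the pattern has to work from the very first character.
Here the string doesn't start with a match, so the call returns None.

None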